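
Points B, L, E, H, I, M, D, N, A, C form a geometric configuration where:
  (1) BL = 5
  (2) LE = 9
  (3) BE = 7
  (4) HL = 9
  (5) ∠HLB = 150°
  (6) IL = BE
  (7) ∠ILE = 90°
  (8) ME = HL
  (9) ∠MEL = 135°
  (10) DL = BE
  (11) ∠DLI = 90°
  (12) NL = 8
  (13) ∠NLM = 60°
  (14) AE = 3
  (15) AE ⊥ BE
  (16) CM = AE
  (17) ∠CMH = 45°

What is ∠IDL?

From the given relations: DL = BE = 7; IL = BE = 7.
Step 1: By the law of cosines on triangle DLI: DI² = 7² + 7² − 2·7·7·cos(90°) = 98, so DI = 7·√2.
Step 2: By the inverse law of cosines on triangle IDL: cos(∠IDL) = ((7·√2)² + 7² − 7²) / (2·7·√2·7) = 98/138.59 = 0.7071, so ∠IDL = 45°.

Therefore, the measure of angle ∠IDL = 45°.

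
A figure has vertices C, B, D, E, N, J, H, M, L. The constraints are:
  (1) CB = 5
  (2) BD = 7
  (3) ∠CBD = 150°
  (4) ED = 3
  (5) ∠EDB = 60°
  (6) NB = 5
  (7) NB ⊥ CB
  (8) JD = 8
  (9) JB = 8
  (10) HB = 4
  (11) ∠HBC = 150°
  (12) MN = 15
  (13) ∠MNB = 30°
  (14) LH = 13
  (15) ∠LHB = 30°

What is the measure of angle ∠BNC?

Step 1: By the law of cosines on triangle NBC: NC² = 5² + 5² − 2·5·5·cos(90°) = 50, so NC = 5·√2.
Step 2: By the inverse law of cosines on triangle BNC: cos(∠BNC) = (5² + (5·√2)² − 5²) / (2·5·5·√2) = 50/70.71 = 0.7071, so ∠BNC = 45°.

Therefore, the measure of angle ∠BNC = 45°.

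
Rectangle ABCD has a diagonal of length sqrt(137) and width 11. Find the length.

The diagonal of a rectangle forms a right triangle with the two sides.
Rearranging the Pythagorean theorem: missing side = sqrt(d^2 - known^2).
= sqrt(137 - 121) = sqrt(16) = 4.

4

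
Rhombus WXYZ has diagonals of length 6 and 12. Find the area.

The diagonals of a rhombus divide it into four right triangles.
Each triangle has legs 6/ 2 = 3 and 12/2 = 6, so each has area (1/2)*3*6 = 9.
Four such triangles give total area = (d1 * d2) / 2 = 36.

36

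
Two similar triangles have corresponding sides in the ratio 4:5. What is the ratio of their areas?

Area ratio = (side ratio)^2 = (4/5)^2 = 16:25.

16:25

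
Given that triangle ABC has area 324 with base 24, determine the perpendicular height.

height = 2 * 324 / 24 = 27

27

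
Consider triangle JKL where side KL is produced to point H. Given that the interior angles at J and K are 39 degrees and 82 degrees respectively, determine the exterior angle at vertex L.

Exterior angle = 39 + 82 = 121 degrees (exterior angle theorem).

121 degrees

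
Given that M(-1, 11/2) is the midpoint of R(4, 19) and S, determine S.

Using the midpoint formula: M = ((x1 + x2)/2, (y1 + y2)/2)
We know M = (-1, 11/2) and R = (4, 19)
For x: -1 = (4 + x2)/2, so x2 = 2*-1 - 4 = -6
For y: 11/2 = (19 + y2)/2, so y2 = 2*11/2 - 19 = -8
S = (-6, -8)

(-6, -8)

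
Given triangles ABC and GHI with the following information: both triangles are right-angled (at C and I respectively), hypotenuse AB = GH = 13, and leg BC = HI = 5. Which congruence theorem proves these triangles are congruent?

The given information provides:
both triangles are right-angled (at C and I respectively), hypotenuse AB = GH = 13, and leg BC = HI = 5
This matches the HL congruence theorem.
The hypotenuse and one leg of two right triangles are equal (Hypotenuse-Leg).

HL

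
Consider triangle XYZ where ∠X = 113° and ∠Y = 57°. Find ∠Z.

Let angle Z = x. Then 113 + 57 + x = 180.
x = 180 - 170 = 10 degrees.

10 degrees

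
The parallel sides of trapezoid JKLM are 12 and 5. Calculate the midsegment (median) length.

The midsegment (median) of a trapezoid connects the midpoints of the non-parallel sides.
Its length is the average of the two bases: (12 + 5) / 2 = 17/2.

17/2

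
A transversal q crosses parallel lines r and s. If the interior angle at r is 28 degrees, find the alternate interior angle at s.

Alternate interior angles formed by parallel lines and a transversal are equal.
The given angle is 28 degrees.
The alternate interior angle = 28 degrees.

28 degrees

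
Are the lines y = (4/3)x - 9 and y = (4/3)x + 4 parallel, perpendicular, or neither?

Slope of line 1: m1 = 4/3
Slope of line 2: m2 = 4/3
m1 = m2, so the lines are parallel.

Parallel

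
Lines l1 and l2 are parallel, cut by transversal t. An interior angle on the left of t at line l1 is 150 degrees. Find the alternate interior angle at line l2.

Alternate interior angles lie on opposite sides of the transversal, between the parallel lines.
By the alternate interior angle theorem, they are equal: 150 degrees.

150 degrees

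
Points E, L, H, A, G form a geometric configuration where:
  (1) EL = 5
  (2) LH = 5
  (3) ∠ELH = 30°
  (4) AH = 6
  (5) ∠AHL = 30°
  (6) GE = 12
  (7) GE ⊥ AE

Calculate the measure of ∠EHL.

Step 1: By the law of cosines on triangle HLE: HE² = 5² + 5² − 2·5·5·cos(30°) = 6.7, so HE ≈ 2.59.
Step 2: By the inverse law of cosines on triangle EHL: cos(∠EHL) = (2.59² + 5² − 5²) / (2·2.59·5) = 6.7/25.88 = 0.2588, so ∠EHL = 75°.

Therefore, the measure of angle ∠EHL = 75°.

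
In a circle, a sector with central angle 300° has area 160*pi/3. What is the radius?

Sector area A = πr² × θ/360, so r² = 360A / (πθ).
r² = 360 × 160*pi/3 / (π × 300)
r² = 64
r = 8

8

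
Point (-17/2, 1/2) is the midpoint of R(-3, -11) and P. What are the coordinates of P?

Using the midpoint formula: M = ((x1 + x2)/2, (y1 + y2)/2)
We know M = (-17/2, 1/2) and R = (-3, -11)
For x: -17/2 = (-3 + x2)/2, so x2 = 2*-17/2 - -3 = -14
For y: 1/2 = (-11 + y2)/2, so y2 = 2*1/2 - -11 = 12
P = (-14, 12)

(-14, 12)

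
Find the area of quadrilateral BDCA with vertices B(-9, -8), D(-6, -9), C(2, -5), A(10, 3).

Shoelace: sum of cross terms = 84, Area = (1/2)|84| = 42

42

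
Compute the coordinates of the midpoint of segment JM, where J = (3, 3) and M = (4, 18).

M = ((x₁ + x₂)/2, (y₁ + y₂)/2)
= ((3 + 4)/2, (3 + 18)/2)
= (7/2, 21/2) = (7/2, 21/2)

(7/2, 21/2)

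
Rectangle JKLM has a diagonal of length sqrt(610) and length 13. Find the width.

Using the Pythagorean theorem: d^2 = a^2 + b^2
b^2 = d^2 - a^2
b^2 = 610 - 169
b^2 = 441
b = sqrt(441) = 21

21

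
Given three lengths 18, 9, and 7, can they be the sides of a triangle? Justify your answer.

No.
The triangle inequality is violated: 9 + 7 = 16 ≤ 18.
These lengths cannot form a triangle.

No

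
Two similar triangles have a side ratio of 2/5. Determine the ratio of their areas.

The ratio of areas of similar triangles equals the square of the side ratio.
Side ratio = 2:5
Area ratio = (2/5)^2 = 4/25 = 4:25

4:25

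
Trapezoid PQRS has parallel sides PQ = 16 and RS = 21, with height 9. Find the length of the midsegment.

The midsegment (median) of a trapezoid connects the midpoints of the non-parallel sides.
Its length is the average of the two bases: (16 + 21) / 2 = 37/2.

37/2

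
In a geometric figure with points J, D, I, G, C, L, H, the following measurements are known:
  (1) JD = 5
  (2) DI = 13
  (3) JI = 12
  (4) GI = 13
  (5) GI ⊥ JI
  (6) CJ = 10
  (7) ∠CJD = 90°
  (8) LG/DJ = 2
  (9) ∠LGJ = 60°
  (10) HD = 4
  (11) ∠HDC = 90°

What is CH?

Step 1: By the law of cosines on triangle CJD: CD² = 10² + 5² − 2·10·5·cos(90°) = 125, so CD = 5·√5.
Step 2: By the law of cosines on triangle CDH: CH² = (5·√5)² + 4² − 2·5·√5·4·cos(90°) = 141, so CH = √141.

Therefore, the length of CH = √141.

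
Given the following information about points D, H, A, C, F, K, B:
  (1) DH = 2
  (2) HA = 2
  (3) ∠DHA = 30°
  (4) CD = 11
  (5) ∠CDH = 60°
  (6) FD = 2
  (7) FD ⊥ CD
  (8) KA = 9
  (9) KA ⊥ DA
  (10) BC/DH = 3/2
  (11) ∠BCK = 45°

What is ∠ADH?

Step 1: By the law of cosines on triangle DHA: DA² = 2² + 2² − 2·2·2·cos(30°) = 1.07, so DA ≈ 1.04.
Step 2: By the inverse law of cosines on triangle ADH: cos(∠ADH) = (1.04² + 2² − 2²) / (2·1.04·2) = 1.07/4.14 = 0.2588, so ∠ADH = 75°.

Therefore, the measure of angle ∠ADH = 75°.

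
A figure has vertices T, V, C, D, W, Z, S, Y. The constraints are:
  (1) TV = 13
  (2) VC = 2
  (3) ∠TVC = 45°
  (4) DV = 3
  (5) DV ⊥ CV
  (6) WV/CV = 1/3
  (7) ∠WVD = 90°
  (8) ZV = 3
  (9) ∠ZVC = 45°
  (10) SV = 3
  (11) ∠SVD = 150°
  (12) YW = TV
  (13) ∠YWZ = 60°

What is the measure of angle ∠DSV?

Step 1: By the law of cosines on triangle SVD: SD² = 3² + 3² − 2·3·3·cos(150°) = 33.59, so SD ≈ 5.8.
Step 2: By the inverse law of cosines on triangle DSV: cos(∠DSV) = (5.8² + 3² − 3²) / (2·5.8·3) = 33.59/34.77 = 0.9659, so ∠DSV = 15°.

Therefore, the measure of angle ∠DSV = 15°.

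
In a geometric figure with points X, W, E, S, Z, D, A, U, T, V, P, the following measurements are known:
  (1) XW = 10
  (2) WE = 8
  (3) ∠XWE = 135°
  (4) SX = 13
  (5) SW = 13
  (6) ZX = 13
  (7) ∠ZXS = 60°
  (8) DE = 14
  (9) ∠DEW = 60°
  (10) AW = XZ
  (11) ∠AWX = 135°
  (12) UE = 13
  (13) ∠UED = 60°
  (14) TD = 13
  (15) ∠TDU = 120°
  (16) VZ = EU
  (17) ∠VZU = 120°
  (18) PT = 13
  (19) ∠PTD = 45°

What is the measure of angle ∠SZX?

Step 1: By the law of cosines on triangle ZXS: ZS² = 13² + 13² − 2·13·13·cos(60°) = 169, so ZS = 13.
Step 2: By the inverse law of cosines on triangle SZX: cos(∠SZX) = (13² + 13² − 13²) / (2·13·13) = 169/338 = 0.5, so ∠SZX = 60°.

Therefore, the measure of angle ∠SZX = 60°.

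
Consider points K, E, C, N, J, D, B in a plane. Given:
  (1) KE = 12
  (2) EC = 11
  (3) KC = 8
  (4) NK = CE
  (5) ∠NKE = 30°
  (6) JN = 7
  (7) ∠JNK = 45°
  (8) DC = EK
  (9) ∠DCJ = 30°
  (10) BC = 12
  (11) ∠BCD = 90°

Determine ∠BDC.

From the given relations: DC = EK = 12.
Step 1: By the law of cosines on triangle DCB: DB² = 12² + 12² − 2·12·12·cos(90°) = 288, so DB = 12·√2.
Step 2: By the inverse law of cosines on triangle BDC: cos(∠BDC) = ((12·√2)² + 12² − 12²) / (2·12·√2·12) = 288/407.29 = 0.7071, so ∠BDC = 45°.

Therefore, the measure of angle ∠BDC = 45°.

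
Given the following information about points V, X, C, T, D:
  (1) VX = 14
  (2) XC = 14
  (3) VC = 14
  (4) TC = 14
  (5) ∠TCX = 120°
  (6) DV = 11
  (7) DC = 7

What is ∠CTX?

Step 1: By the law of cosines on triangle TCX: TX² = 14² + 14² − 2·14·14·cos(120°) = 588, so TX = 14·√3.
Step 2: By the inverse law of cosines on triangle CTX: cos(∠CTX) = (14² + (14·√3)² − 14²) / (2·14·14·√3) = 588/678.96 = 0.866, so ∠CTX = 30°.

Therefore, the measure of angle ∠CTX = 30°.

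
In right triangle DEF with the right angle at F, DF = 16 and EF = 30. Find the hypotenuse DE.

DE = sqrt(16^2 + 30^2) = sqrt(1156) = 34

34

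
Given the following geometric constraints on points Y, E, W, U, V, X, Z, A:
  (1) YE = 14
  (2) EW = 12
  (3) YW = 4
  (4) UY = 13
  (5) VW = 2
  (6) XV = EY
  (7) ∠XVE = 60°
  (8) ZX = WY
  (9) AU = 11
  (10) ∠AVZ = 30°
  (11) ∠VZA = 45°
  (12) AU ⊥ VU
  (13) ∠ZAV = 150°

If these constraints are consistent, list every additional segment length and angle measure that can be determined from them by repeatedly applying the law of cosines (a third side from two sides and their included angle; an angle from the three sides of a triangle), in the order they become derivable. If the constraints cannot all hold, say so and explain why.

These constraints are not satisfiable: (10), (11) and (13) are the three interior angles of triangle AVZ, which must sum to 180°, but 30° + 45° + 150° = 225°. No planar figure meets all of them, so nothing further can be derived.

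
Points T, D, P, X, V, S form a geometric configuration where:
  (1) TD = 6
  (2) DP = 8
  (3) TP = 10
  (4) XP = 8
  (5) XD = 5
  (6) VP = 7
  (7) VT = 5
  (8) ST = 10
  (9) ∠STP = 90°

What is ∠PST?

Step 1: By the law of cosines on triangle STP: SP² = 10² + 10² − 2·10·10·cos(90°) = 200, so SP = 10·√2.
Step 2: By the inverse law of cosines on triangle PST: cos(∠PST) = ((10·√2)² + 10² − 10²) / (2·10·√2·10) = 200/282.84 = 0.7071, so ∠PST = 45°.

Therefore, the measure of angle ∠PST = 45°.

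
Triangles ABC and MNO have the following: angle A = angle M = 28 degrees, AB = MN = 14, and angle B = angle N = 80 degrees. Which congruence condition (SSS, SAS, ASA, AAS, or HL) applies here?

Consider the given information: angle A = angle M = 28 degrees, AB = MN = 14, and angle B = angle N = 80 degrees
This is not AAS or HL: AAS requires two angles and a non-included side. HL only applies to right triangles with matching hypotenuse and leg.
The correct criterion is ASA. Two pairs of corresponding angles and the included side are equal (Angle-Side-Angle).

ASA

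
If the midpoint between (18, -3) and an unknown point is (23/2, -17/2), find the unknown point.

Using the midpoint formula: M = ((x1 + x2)/2, (y1 + y2)/2)
We know M = (23/2, -17/2) and L = (18, -3)
For x: 23/2 = (18 + x2)/2, so x2 = 2*23/2 - 18 = 5
For y: -17/2 = (-3 + y2)/2, so y2 = 2*-17/2 - -3 = -14
M = (5, -14)

(5, -14)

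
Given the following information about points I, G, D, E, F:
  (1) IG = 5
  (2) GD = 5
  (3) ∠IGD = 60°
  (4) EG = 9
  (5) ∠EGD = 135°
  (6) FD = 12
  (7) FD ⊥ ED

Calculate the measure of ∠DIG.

Step 1: By the law of cosines on triangle IGD: ID² = 5² + 5² − 2·5·5·cos(60°) = 25, so ID = 5.
Step 2: By the inverse law of cosines on triangle DIG: cos(∠DIG) = (5² + 5² − 5²) / (2·5·5) = 25/50 = 0.5, so ∠DIG = 60°.

Therefore, the measure of angle ∠DIG = 60°.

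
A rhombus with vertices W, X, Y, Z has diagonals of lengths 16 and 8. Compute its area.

Area of a rhombus = (d1 * d2) / 2
Area = (16 * 8) / 2
Area = 128 / 2
Area = 64

64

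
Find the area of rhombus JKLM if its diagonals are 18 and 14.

Area = (18 * 14) / 2 = 252 / 2 = 126

126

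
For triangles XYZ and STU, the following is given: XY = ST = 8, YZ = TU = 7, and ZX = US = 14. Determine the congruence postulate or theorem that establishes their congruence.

Consider the given information: XY = ST = 8, YZ = TU = 7, and ZX = US = 14
This is not ASA or AAS: ASA requires two angles and the side between them. AAS requires two angles and a non-included side.
The correct criterion is SSS. All three pairs of corresponding sides are equal (Side-Side-Side).

SSS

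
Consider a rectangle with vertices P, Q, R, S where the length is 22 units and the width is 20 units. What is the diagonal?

Using the Pythagorean theorem:
d² = 22² + 20² = 484 + 400 = 884
d = sqrt(884) = 2*sqrt(221)

2*sqrt(221)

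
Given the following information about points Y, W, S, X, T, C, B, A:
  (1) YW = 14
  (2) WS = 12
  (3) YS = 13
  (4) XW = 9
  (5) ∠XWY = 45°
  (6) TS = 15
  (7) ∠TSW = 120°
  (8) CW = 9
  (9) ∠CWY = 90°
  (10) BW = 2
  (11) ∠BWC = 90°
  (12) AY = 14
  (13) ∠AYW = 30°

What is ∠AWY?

Step 1: By the law of cosines on triangle WYA: WA² = 14² + 14² − 2·14·14·cos(30°) = 52.52, so WA ≈ 7.25.
Step 2: By the inverse law of cosines on triangle AWY: cos(∠AWY) = (7.25² + 14² − 14²) / (2·7.25·14) = 52.52/202.91 = 0.2588, so ∠AWY = 75°.

Therefore, the measure of angle ∠AWY = 75°.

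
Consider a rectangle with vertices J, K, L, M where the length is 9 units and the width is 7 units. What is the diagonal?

d = sqrt(9^2 + 7^2) = sqrt(130)

sqrt(130)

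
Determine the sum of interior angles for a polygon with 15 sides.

The sum of interior angles of an n-sided polygon is (n - 2) * 180.
For n = 15: (15 - 2) * 180 = 13 * 180 = 2340 degrees.

2340 degrees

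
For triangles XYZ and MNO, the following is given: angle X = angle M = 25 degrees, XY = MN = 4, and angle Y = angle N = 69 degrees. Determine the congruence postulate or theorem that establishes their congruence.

The given information matches ASA: Two pairs of corresponding angles and the included side are equal (Angle-Side-Angle).

ASA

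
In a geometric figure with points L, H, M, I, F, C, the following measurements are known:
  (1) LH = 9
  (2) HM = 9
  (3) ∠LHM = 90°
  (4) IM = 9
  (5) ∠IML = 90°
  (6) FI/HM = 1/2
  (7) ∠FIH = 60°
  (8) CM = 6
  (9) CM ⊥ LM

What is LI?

Step 1: By the law of cosines on triangle LHM: LM² = 9² + 9² − 2·9·9·cos(90°) = 162, so LM = 9·√2.
Step 2: By the law of cosines on triangle LMI: LI² = (9·√2)² + 9² − 2·9·√2·9·cos(90°) = 243, so LI = 9·√3.

Therefore, the length of LI = 9·√3.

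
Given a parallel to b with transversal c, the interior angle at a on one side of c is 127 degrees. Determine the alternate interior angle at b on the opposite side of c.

Alternate interior angles formed by parallel lines and a transversal are equal.
The given angle is 127 degrees.
The alternate interior angle = 127 degrees.

127 degrees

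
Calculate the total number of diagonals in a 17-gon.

Each of the 17 vertices connects to 14 non-adjacent vertices via diagonals.
Total connections = 17 × 14 = 238, but each diagonal is counted twice.
Number of diagonals = 238 / 2 = 119.

119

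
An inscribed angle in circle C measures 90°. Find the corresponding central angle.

Central angle = 2 × 90° = 180° (inscribed angle theorem).

180°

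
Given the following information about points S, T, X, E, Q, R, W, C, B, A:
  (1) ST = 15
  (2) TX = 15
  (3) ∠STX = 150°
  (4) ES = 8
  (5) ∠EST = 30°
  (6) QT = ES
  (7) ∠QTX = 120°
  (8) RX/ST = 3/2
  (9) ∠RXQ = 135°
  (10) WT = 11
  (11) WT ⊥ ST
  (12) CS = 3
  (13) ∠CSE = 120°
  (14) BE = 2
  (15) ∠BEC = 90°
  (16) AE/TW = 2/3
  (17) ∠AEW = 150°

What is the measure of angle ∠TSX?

Step 1: By the law of cosines on triangle STX: SX² = 15² + 15² − 2·15·15·cos(150°) = 839.71, so SX ≈ 28.98.
Step 2: By the inverse law of cosines on triangle TSX: cos(∠TSX) = (15² + 28.98² − 15²) / (2·15·28.98) = 839.71/869.33 = 0.9659, so ∠TSX = 15°.

Therefore, the measure of angle ∠TSX = 15°.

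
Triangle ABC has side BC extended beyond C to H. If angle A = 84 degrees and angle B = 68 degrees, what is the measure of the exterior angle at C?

The interior angle at C is 180 - 84 - 68 = 28 degrees.
The exterior angle and interior angle at C are supplementary:
Exterior angle = 180 - 28 = 152 degrees.

152 degrees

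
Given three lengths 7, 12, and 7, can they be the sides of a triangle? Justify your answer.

For three segments to close into a triangle, no single side can be as long as the other two combined.
The longest side is 12, and 7 + 7 = 14 > 12.
A triangle can be formed.

Yes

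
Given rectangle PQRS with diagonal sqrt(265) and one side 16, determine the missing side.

The diagonal of a rectangle forms a right triangle with the two sides.
Rearranging the Pythagorean theorem: missing side = sqrt(d^2 - known^2).
= sqrt(265 - 256) = sqrt(9) = 3.

3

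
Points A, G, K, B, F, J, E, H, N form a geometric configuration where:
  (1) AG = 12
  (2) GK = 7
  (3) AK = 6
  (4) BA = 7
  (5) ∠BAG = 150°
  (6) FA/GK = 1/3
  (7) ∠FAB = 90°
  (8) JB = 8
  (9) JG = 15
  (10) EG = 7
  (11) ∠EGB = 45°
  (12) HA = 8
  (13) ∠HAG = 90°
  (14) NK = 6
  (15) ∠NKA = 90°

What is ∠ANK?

Step 1: By the law of cosines on triangle NKA: NA² = 6² + 6² − 2·6·6·cos(90°) = 72, so NA = 6·√2.
Step 2: By the inverse law of cosines on triangle ANK: cos(∠ANK) = ((6·√2)² + 6² − 6²) / (2·6·√2·6) = 72/101.82 = 0.7071, so ∠ANK = 45°.

Therefore, the measure of angle ∠ANK = 45°.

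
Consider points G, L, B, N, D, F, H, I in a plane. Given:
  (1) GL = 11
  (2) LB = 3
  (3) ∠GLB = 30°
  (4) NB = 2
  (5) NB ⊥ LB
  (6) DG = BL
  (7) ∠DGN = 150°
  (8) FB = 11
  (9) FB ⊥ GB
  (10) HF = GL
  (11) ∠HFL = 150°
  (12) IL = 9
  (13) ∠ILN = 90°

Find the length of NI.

Step 1: By the law of cosines on triangle LBN: LN² = 3² + 2² − 2·3·2·cos(90°) = 13, so LN = √13.
Step 2: By the law of cosines on triangle NLI: NI² = √13² + 9² − 2·√13·9·cos(90°) = 94, so NI = √94.

Therefore, the length of NI = √94.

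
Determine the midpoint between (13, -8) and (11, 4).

M = ((x₁ + x₂)/2, (y₁ + y₂)/2)
= ((13 + 11)/2, (-8 + 4)/2)
= (24/2, -4/2) = (12, -2)

(12, -2)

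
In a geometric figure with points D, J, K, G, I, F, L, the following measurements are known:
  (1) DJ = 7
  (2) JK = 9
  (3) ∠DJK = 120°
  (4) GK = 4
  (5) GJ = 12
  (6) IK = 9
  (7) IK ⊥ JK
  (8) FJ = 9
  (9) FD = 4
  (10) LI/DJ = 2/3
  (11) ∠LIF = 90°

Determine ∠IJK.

Step 1: By the law of cosines on triangle JKI: JI² = 9² + 9² − 2·9·9·cos(90°) = 162, so JI = 9·√2.
Step 2: By the inverse law of cosines on triangle IJK: cos(∠IJK) = ((9·√2)² + 9² − 9²) / (2·9·√2·9) = 162/229.1 = 0.7071, so ∠IJK = 45°.

Therefore, the measure of angle ∠IJK = 45°.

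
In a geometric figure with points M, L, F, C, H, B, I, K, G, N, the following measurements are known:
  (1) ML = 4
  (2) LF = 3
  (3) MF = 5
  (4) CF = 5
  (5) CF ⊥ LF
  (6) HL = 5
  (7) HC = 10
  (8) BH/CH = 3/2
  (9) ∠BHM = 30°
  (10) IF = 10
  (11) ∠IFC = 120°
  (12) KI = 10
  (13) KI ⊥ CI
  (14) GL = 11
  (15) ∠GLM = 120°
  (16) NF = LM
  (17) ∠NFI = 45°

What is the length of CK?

Step 1: By the law of cosines on triangle CFI: CI² = 5² + 10² − 2·5·10·cos(120°) = 175, so CI = 5·√7.
Step 2: By the law of cosines on triangle CIK: CK² = (5·√7)² + 10² − 2·5·√7·10·cos(90°) = 275, so CK = 5·√11.

Therefore, the length of CK = 5·√11.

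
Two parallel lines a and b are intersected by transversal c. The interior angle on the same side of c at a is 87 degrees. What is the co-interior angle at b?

Co-interior angles sum to 180: 180 - 87 = 93 degrees.

93 degrees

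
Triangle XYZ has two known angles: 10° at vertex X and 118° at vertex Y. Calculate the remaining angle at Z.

By the triangle angle sum property, the three interior angles of any triangle add up to 180°.
We know angle X = 10° and angle Y = 118°, so their sum is 128°.
Therefore angle Z = 180° - 128° = 52°.

52 degrees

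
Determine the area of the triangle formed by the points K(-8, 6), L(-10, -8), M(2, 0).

Using the Shoelace formula for a triangle:
Area = (1/2)|x0(y1 - y2) + x1(y2 - y0) + x2(y0 - y1)|
Area = (1/2)|-8(-8 - 0) + -10(0 - 6) + 2(6 - -8)|
Area = (1/2)|64 + 60 + 28|
Area = (1/2)|152|
Area = (1/2)(152)
Area = 76

76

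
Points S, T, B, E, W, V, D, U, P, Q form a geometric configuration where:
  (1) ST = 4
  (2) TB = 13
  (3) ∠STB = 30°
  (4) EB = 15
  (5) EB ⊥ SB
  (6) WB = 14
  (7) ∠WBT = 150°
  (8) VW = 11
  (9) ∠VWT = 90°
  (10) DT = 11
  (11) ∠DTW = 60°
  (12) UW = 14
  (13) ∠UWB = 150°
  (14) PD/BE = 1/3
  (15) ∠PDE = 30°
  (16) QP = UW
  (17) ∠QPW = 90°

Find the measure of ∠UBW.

Step 1: By the law of cosines on triangle BWU: BU² = 14² + 14² − 2·14·14·cos(150°) = 731.48, so BU ≈ 27.05.
Step 2: By the inverse law of cosines on triangle UBW: cos(∠UBW) = (27.05² + 14² − 14²) / (2·27.05·14) = 731.48/757.29 = 0.9659, so ∠UBW = 15°.

Therefore, the measure of angle ∠UBW = 15°.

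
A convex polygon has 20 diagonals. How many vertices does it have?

Using d = n(n - 3)/2, we solve 20 = n(n - 3)/2.
So n(n - 3) = 40.
Testing n = 8: 8 * 5 = 40 = 40. Correct.
The polygon has 8 sides.

8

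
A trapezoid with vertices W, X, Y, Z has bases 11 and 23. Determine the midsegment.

The midsegment (median) of a trapezoid connects the midpoints of the non-parallel sides.
Its length is the average of the two bases: (11 + 23) / 2 = 17.

17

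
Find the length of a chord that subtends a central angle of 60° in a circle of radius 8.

Chord length = 2r sin(θ/2)
= 2 × 8 × sin(60°/2)
= 2 × 8 × sin(30°)
= 8

8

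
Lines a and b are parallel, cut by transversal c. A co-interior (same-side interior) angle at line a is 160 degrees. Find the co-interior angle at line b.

Co-interior angles (same-side interior) formed by parallel lines and a transversal are supplementary (sum to 180 degrees).
The given angle is 160 degrees.
The co-interior angle = 180 - 160 = 20 degrees.

20 degrees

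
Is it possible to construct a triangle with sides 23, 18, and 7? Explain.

Yes.
The triangle inequality requires that the sum of any two sides exceeds the third.
Here 7 + 18 = 25 > 23, so the condition is met.

Yes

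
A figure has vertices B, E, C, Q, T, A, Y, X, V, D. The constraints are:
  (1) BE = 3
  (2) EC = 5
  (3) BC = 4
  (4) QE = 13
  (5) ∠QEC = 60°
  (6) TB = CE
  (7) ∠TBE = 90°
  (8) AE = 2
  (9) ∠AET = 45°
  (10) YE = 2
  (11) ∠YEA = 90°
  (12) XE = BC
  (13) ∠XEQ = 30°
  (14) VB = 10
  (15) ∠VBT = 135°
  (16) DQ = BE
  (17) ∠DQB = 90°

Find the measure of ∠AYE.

Step 1: By the law of cosines on triangle YEA: YA² = 2² + 2² − 2·2·2·cos(90°) = 8, so YA = 2·√2.
Step 2: By the inverse law of cosines on triangle AYE: cos(∠AYE) = ((2·√2)² + 2² − 2²) / (2·2·√2·2) = 8/11.31 = 0.7071, so ∠AYE = 45°.

Therefore, the measure of angle ∠AYE = 45°.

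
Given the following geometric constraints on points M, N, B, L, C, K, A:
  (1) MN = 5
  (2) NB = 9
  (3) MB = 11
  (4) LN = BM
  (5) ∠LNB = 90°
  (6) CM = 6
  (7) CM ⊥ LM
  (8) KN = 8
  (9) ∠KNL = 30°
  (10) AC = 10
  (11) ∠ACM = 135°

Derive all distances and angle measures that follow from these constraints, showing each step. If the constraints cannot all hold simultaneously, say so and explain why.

The constraints are consistent.

From the given relations:
  LN = BM = 11

Step 1: From MC = 6, CA = 10, and ∠MCA = 135°, by the law of cosines:
  MA² = MC² + CA² - 2·MC·CA·cos(135°) = 36 + 100 + 84.85 = 220.9
  MA ≈ 14.86

Step 2: From BN = 9, NL = 11, and ∠BNL = 90°, by the law of cosines:
  BL² = BN² + NL² - 2·BN·NL·cos(90°) = 81 + 121 - 0 = 202
  BL ≈ 14.21

Step 3: From LN = 11, NK = 8, and ∠LNK = 30°, by the law of cosines:
  LK² = LN² + NK² - 2·LN·NK·cos(30°) = 121 + 64 - 152.4 = 32.58
  LK ≈ 5.71

Step 4: From MB = 11, MN = 5, BN = 9, by the inverse law of cosines:
  cos(∠BMN) = (MB² + MN² - BN²) / (2·MB·MN)
  ∠BMN = 53.78°

Step 5: From NB = 9, NM = 5, BM = 11, by the inverse law of cosines:
  cos(∠BNM) = (NB² + NM² - BM²) / (2·NB·NM)
  ∠BNM = 99.59°

Step 6: From BM = 11, BN = 9, MN = 5, by the inverse law of cosines:
  cos(∠MBN) = (BM² + BN² - MN²) / (2·BM·BN)
  ∠MBN = 26.63°

Step 7: From MA = 14.86, MC = 6, AC = 10, by the inverse law of cosines:
  cos(∠AMC) = (MA² + MC² - AC²) / (2·MA·MC)
  ∠AMC = 28.41°

Step 8: From BL = 14.21, BN = 9, LN = 11, by the inverse law of cosines:
  cos(∠LBN) = (BL² + BN² - LN²) / (2·BL·BN)
  ∠LBN = 50.71°

Step 9: From LB = 14.21, LN = 11, BN = 9, by the inverse law of cosines:
  cos(∠BLN) = (LB² + LN² - BN²) / (2·LB·LN)
  ∠BLN = 39.29°

Step 10: From LK = 5.71, LN = 11, KN = 8, by the inverse law of cosines:
  cos(∠KLN) = (LK² + LN² - KN²) / (2·LK·LN)
  ∠KLN = 44.49°

Step 11: From KL = 5.71, KN = 8, LN = 11, by the inverse law of cosines:
  cos(∠LKN) = (KL² + KN² - LN²) / (2·KL·KN)
  ∠LKN = 105.51°

Step 12: From AC = 10, AM = 14.86, CM = 6, by the inverse law of cosines:
  cos(∠CAM) = (AC² + AM² - CM²) / (2·AC·AM)
  ∠CAM = 16.59°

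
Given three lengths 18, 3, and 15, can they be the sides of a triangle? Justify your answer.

Check the triangle inequality: 3 + 15 = 18 ≤ 18.
Since the sum of two sides does not exceed the third, no triangle can be formed.

No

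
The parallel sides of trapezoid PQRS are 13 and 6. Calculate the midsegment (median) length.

The midsegment (median) of a trapezoid connects the midpoints of the non-parallel sides.
Its length is the average of the two bases: (13 + 6) / 2 = 19/2.

19/2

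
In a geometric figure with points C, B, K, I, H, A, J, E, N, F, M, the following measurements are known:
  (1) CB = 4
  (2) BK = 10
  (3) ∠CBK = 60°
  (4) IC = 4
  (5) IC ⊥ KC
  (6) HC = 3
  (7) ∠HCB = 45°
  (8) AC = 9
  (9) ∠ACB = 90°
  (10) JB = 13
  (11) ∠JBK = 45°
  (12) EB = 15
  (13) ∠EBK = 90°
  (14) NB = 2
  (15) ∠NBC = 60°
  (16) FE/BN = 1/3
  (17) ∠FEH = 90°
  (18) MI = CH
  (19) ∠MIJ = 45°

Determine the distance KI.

Step 1: By the law of cosines on triangle CBK: CK² = 4² + 10² − 2·4·10·cos(60°) = 76, so CK = 2·√19.
Step 2: By the law of cosines on triangle KCI: KI² = (2·√19)² + 4² − 2·2·√19·4·cos(90°) = 92, so KI = 2·√23.

Therefore, the length of KI = 2·√23.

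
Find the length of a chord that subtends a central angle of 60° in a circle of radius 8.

Drop a perpendicular from the center to the chord, bisecting both the chord and the central angle.
Each half-chord = r sin(θ/2) = 8 sin(30°).
The full chord = 2 × 8 × sin(30°) = 8.

8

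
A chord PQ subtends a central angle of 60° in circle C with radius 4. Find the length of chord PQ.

Drop a perpendicular from the center to the chord, bisecting both the chord and the central angle.
Each half-chord = r sin(θ/2) = 4 sin(30°).
The full chord = 2 × 4 × sin(30°) = 4.

4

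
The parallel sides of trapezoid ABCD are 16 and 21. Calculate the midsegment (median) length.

midsegment = (16 + 21) / 2 = 37 / 2 = 37/2

37/2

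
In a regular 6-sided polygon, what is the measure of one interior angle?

Each interior angle of a regular n-gon is (n - 2) * 180 / n.
For n = 6: (6 - 2) * 180 / 6 = 720/6 = 120 degrees.

120 degrees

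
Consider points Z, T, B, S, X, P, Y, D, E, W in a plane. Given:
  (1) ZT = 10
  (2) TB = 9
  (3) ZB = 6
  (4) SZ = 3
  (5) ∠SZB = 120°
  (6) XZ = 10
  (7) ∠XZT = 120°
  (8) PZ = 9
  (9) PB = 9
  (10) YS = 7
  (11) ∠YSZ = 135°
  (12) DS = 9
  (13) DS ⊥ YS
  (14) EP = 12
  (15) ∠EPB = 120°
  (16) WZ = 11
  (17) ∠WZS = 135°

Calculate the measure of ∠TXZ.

Step 1: By the law of cosines on triangle XZT: XT² = 10² + 10² − 2·10·10·cos(120°) = 300, so XT = 10·√3.
Step 2: By the inverse law of cosines on triangle TXZ: cos(∠TXZ) = ((10·√3)² + 10² − 10²) / (2·10·√3·10) = 300/346.41 = 0.866, so ∠TXZ = 30°.

Therefore, the measure of angle ∠TXZ = 30°.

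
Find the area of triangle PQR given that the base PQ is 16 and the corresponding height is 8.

Area = (1/2)(16)(8) = 64

64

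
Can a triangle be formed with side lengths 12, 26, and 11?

The longest side is 26. The other two sides sum to 11 + 12 = 23.
Since 23 ≤ 26, the two shorter sides cannot reach around to close the triangle.

No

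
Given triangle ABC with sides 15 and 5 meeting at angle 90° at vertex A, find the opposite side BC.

By the law of cosines: BC^2 = AB^2 + AC^2 - 2*AB*AC*cos(A)
BC^2 = 15^2 + 5^2 - 2*15*5*cos(90°)
BC^2 = 225 + 25 - 150*(0)
BC^2 = 250
BC = 5*sqrt(10)

5*sqrt(10)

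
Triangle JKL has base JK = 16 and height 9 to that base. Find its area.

Area = (1/2)(16)(9) = 72

72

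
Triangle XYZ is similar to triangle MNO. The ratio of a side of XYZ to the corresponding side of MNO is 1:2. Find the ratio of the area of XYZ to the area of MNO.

Area scales with the square of linear dimensions. If every length is multiplied by 1/2, then the area is multiplied by (1/2)^2 = 1/4.
The area ratio is 1:4.

1:4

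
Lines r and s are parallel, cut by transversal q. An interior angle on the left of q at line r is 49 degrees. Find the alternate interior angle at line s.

Alternate interior angles lie on opposite sides of the transversal, between the parallel lines.
By the alternate interior angle theorem, they are equal: 49 degrees.

49 degrees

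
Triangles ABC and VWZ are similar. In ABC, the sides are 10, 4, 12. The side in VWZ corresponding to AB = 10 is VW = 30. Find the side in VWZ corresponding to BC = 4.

Similar triangles have proportional sides. Setting up the proportion:
VW / AB = WZ / BC
30 / 10 = WZ / 4
WZ = 4 * 30 / 10 = 12.

12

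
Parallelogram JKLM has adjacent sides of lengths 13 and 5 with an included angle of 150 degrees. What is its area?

The area of a parallelogram equals the product of two adjacent sides times the sine of the included angle.
This is because the height equals 5 * sin(150°) = 5/2.
Area = 13 * 5/2 = 65/2

65/2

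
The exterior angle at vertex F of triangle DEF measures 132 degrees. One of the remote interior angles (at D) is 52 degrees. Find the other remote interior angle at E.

angle E = 132 - 52 = 80 degrees (exterior angle theorem).

80 degrees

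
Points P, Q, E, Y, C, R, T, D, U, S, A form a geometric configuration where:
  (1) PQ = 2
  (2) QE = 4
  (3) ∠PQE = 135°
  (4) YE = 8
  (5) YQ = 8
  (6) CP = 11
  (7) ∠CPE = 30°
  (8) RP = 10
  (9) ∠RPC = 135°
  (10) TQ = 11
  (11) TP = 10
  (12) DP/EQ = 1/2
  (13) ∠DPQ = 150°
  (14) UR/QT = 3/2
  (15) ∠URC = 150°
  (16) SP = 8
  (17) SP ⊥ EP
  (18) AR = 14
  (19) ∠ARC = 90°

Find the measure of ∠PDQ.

From the given relations: DP = 1/2·EQ = 1/2·4 = 2.
Step 1: By the law of cosines on triangle DPQ: DQ² = 2² + 2² − 2·2·2·cos(150°) = 14.93, so DQ ≈ 3.86.
Step 2: By the inverse law of cosines on triangle PDQ: cos(∠PDQ) = (2² + 3.86² − 2²) / (2·2·3.86) = 14.93/15.45 = 0.9659, so ∠PDQ = 15°.

Therefore, the measure of angle ∠PDQ = 15°.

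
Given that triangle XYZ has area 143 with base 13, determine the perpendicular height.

Rearranging the area formula Area = (1/2) * base * height:
height = 2 * Area / base = 2 * 143 / 13 = 22.

22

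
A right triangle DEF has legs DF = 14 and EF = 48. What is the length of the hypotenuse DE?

DE = sqrt(14^2 + 48^2) = sqrt(2500) = 50

50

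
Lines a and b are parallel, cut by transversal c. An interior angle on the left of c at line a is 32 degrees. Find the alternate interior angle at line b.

Alternate interior angles formed by parallel lines and a transversal are equal.
The given angle is 32 degrees.
The alternate interior angle = 32 degrees.

32 degrees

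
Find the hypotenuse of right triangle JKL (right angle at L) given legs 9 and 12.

By the Pythagorean theorem: JK^2 = JL^2 + KL^2
JK^2 = 9^2 + 12^2 = 81 + 144 = 225
JK = sqrt(225) = 15

15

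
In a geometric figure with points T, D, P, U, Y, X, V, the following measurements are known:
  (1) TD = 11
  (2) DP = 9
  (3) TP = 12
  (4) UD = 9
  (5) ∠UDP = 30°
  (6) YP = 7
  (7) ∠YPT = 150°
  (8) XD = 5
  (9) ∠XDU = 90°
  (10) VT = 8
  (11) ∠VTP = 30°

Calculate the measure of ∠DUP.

Step 1: By the law of cosines on triangle UDP: UP² = 9² + 9² − 2·9·9·cos(30°) = 21.7, so UP ≈ 4.66.
Step 2: By the inverse law of cosines on triangle DUP: cos(∠DUP) = (9² + 4.66² − 9²) / (2·9·4.66) = 21.7/83.86 = 0.2588, so ∠DUP = 75°.

Therefore, the measure of angle ∠DUP = 75°.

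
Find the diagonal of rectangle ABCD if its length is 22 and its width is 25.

A rectangle's diagonal splits it into two right triangles, with the diagonal as the hypotenuse.
By the Pythagorean theorem, d^2 = 22^2 + 25^2 = 1109.
Therefore d = sqrt(1109).

sqrt(1109)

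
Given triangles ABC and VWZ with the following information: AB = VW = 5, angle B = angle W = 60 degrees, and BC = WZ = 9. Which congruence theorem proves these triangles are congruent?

The given information matches SAS: Two pairs of corresponding sides and the included angle are equal (Side-Angle-Side).

SAS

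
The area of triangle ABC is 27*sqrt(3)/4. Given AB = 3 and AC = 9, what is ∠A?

sin(C) = 2 * 27*sqrt(3)/4 / (3 * 9) = sqrt(3)/2, so C = arcsin(sqrt(3)/2) = 60°.
Since sin(180° - C) = sin(C), the obtuse angle 120° gives the same area, so C = 60° or C = 120°.

60° or 120°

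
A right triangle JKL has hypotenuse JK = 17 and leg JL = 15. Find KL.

By the Pythagorean theorem: KL^2 = JK^2 - JL^2
KL^2 = 17^2 - 15^2 = 289 - 225 = 64
KL = sqrt(64) = 8

8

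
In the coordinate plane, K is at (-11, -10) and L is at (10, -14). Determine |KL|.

d = sqrt((10 - -11)^2 + (-14 - -10)^2)
d = sqrt(21^2 + -4^2)
d = sqrt(441 + 16)
d = sqrt(457)

sqrt(457)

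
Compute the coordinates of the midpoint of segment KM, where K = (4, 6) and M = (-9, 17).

The midpoint is the average of the coordinates:
x: (4 + -9)/2 = -5/2
y: (6 + 17)/2 = 23/2
Midpoint = (-5/2, 23/2)

(-5/2, 23/2)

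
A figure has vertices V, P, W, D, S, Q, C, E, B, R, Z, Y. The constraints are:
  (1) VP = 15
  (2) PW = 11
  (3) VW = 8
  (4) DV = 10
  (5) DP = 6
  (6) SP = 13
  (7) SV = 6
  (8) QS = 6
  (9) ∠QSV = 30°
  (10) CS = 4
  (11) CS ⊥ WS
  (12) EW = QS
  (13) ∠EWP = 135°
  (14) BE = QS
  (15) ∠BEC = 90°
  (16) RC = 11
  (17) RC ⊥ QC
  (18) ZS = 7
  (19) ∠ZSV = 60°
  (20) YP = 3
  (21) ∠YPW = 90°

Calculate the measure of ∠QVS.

Step 1: By the law of cosines on triangle VSQ: VQ² = 6² + 6² − 2·6·6·cos(30°) = 9.65, so VQ ≈ 3.11.
Step 2: By the inverse law of cosines on triangle QVS: cos(∠QVS) = (3.11² + 6² − 6²) / (2·3.11·6) = 9.65/37.27 = 0.2588, so ∠QVS = 75°.

Therefore, the measure of angle ∠QVS = 75°.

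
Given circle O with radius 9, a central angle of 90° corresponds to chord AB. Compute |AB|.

Drop a perpendicular from the center to the chord, bisecting both the chord and the central angle.
Each half-chord = r sin(θ/2) = 9 sin(45°).
The full chord = 2 × 9 × sin(45°) = 9*sqrt(2).

9*sqrt(2)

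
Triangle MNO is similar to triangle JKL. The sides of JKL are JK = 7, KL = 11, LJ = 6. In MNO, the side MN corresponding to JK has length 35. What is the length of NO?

k = 35/7 = 5. NO = 5 * 11 = 55.

55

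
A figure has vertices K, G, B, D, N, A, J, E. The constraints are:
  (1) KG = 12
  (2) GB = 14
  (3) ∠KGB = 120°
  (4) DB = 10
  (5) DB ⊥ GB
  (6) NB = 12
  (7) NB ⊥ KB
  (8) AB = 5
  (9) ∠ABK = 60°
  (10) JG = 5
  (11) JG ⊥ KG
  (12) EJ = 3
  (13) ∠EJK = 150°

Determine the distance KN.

Step 1: By the law of cosines on triangle BGK: BK² = 14² + 12² − 2·14·12·cos(120°) = 508, so BK = 2·√127.
Step 2: By the law of cosines on triangle KBN: KN² = (2·√127)² + 12² − 2·2·√127·12·cos(90°) = 652, so KN = 2·√163.

Therefore, the length of KN = 2·√163.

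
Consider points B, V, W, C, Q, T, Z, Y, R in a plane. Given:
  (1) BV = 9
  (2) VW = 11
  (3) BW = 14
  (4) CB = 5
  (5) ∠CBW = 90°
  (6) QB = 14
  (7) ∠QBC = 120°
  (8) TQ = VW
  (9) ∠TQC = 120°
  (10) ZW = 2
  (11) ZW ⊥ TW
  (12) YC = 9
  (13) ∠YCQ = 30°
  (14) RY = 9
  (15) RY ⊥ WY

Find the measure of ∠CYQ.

Step 1: By the law of cosines on triangle CBQ: CQ² = 5² + 14² − 2·5·14·cos(120°) = 291, so CQ ≈ 17.06.
Step 2: By the law of cosines on triangle YCQ: YQ² = 9² + 17.06² − 2·9·17.06·cos(30°) = 106.08, so YQ ≈ 10.3.
Step 3: By the inverse law of cosines on triangle CYQ: cos(∠CYQ) = (9² + 10.3² − 17.06²) / (2·9·10.3) = -103.92/185.39 = -0.5605, so ∠CYQ = 124.09°.

Therefore, the measure of angle ∠CYQ = 124.09°.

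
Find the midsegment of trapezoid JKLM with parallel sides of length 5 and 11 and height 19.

midsegment = (5 + 11) / 2 = 16 / 2 = 8

8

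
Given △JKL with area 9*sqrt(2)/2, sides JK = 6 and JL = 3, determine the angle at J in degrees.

From the SAS area formula Area = (1/2)ab sin(C), rearranging gives sin(C) = 2*Area/(ab).
sin(C) = 2 * 9*sqrt(2)/2 / (18) = sqrt(2)/2.
Therefore C = arcsin(sqrt(2)/2) = 45°.
Since sin(180° - C) = sin(C), the obtuse angle 135° gives the same area, so C = 45° or C = 135°.

45° or 135°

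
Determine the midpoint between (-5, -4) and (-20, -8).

The midpoint is the point halfway along the segment.
Move half the horizontal distance: -5 + (-20 - -5)/2 = -5 + -15/2 = -25/2
Move half the vertical distance: -4 + (-8 - -4)/2 = -4 + -4/2 = -6
Midpoint = (-25/2, -6)

(-25/2, -6)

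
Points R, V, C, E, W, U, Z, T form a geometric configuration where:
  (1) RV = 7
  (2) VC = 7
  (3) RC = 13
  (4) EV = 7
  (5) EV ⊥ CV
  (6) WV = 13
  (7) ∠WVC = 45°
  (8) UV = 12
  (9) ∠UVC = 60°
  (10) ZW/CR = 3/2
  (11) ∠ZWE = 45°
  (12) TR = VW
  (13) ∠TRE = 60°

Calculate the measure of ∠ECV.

Step 1: By the law of cosines on triangle CVE: CE² = 7² + 7² − 2·7·7·cos(90°) = 98, so CE = 7·√2.
Step 2: By the inverse law of cosines on triangle ECV: cos(∠ECV) = ((7·√2)² + 7² − 7²) / (2·7·√2·7) = 98/138.59 = 0.7071, so ∠ECV = 45°.

Therefore, the measure of angle ∠ECV = 45°.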